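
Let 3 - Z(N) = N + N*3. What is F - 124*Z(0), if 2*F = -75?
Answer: -819/2 ≈ -409.50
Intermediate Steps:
Z(N) = 3 - 4*N (Z(N) = 3 - (N + N*3) = 3 - (N + 3*N) = 3 - 4*N)
F = -75/2 (F = (1/2)*(-75) = -75/2 ≈ -37.500)
F - 124*Z(0) = -75/2 - 124*(3 - 4*0) = -75/2 - 124*(3 + 0) = -75/2 - 124*3 = -75/2 - 372 = -819/2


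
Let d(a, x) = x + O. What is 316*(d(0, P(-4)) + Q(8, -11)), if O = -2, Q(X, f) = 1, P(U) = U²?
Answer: 4740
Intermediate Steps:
d(a, x) = -2 + x (d(a, x) = x - 2 = -2 + x)
316*(d(0, P(-4)) + Q(8, -11)) = 316*((-2 + (-4)²) + 1) = 316*((-2 + 16) + 1) = 316*(14 + 1) = 316*15 = 4740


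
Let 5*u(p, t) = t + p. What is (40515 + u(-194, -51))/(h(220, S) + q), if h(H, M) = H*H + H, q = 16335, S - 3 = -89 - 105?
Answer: 40466/64955 ≈ 0.62298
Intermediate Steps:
u(p, t) = p/5 + t/5 (u(p, t) = (t + p)/5 = (p + t)/5 = p/5 + t/5)
S = -191 (S = 3 + (-89 - 105) = 3 - 194 = -191)
h(H, M) = H + H² (h(H, M) = H² + H = H + H²)
(40515 + u(-194, -51))/(h(220, S) + q) = (40515 + ((⅕)*(-194) + (⅕)*(-51)))/(220*(1 + 220) + 16335) = (40515 + (-194/5 - 51/5))/(220*221 + 16335) = (40515 - 49)/(48620 + 16335) = 40466/64955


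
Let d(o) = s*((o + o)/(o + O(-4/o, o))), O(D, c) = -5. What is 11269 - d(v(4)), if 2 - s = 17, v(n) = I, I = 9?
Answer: 22673/2 ≈ 11337.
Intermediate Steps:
v(n) = 9
s = -15 (s = 2 - 1*17 = 2 - 17 = -15)
d(o) = -30*o/(-5 + o) (d(o) = -15*(o + o)/(o - 5) = -15*2*o/(-5 + o) = -30*o/(-5 + o))
11269 - d(v(4)) = 11269 - (-30)*9/(-5 + 9) = 11269 - (-30)*9/4 = 11269 - 1*(-135/2) = 11269 + 135/2 = 22673/2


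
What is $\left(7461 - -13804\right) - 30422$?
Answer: $-9157$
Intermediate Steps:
$\left(7461 - -13804\right) - 30422 = \left(7461 + 13804\right) - 30422 = 21265 - 30422 = -9157$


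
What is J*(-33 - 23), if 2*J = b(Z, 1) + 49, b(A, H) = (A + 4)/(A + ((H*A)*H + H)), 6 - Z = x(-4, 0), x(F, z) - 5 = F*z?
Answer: -4256/3 ≈ -1418.7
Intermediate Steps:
x(F, z) = 5 + F*z
Z = 1 (Z = 6 - (5 - 4*0) = 6 - (5 + 0) = 6 - 1*5 = 6 - 5 = 1)
b(A, H) = (4 + A)/(A + H + A*H²) (b(A, H) = (4 + A)/(A + ((A*H)*H + H)) = (4 + A)/(A + (A*H² + H)) = (4 + A)/(A + (H + A*H²)) = (4 + A)/(A + H + A*H²))
J = 76/3 (J = ((4 + 1)/(1 + 1 + 1*1²) + 49)/2 = (5/(1 + 1 + 1*1) + 49)/2 = (5/(1 + 1 + 1) + 49)/2 = (5/3 + 49)/2 = (½)*(152/3) = 76/3 ≈ 25.333)
J*(-33 - 23) = 76*(-33 - 23)/3 = (76/3)*(-56) = -4256/3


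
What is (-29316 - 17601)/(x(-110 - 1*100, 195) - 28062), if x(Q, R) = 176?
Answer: 46917/27886 ≈ 1.6825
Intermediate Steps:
(-29316 - 17601)/(x(-110 - 1*100, 195) - 28062) = (-29316 - 17601)/(176 - 28062) = -46917/(-27886) = -46917*(-1/27886) = 46917/27886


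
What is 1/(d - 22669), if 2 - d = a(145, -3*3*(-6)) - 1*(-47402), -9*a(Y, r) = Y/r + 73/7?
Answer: -3402/238369781 ≈ -1.4272e-5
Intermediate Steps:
a(Y, r) = -73/63 - Y/(9*r) (a(Y, r) = -(Y/r + 73/7)/9 = -(73/7 + Y/r)/9 = -73/63 - Y/(9*r))
d = -161249843/3402 (d = 2 - ((-73/63 - ⅑*145/-3*3*(-6)) - 1*(-47402)) = 2 - ((-73/63 - ⅑*145/(-9*(-6))) + 47402) = 2 - ((-73/63 - ⅑*145/54) + 47402) = 2 - ((-73/63 - ⅑*145*1/54) + 47402) = 2 - ((-73/63 - 145/486) + 47402) = 2 - (-4957/3402 + 47402) = 2 - 1*161256647/3402 = 2 - 161256647/3402 = -161249843/3402 ≈ -47399.)
1/(d - 22669) = 1/(-161249843/3402 - 22669) = 1/(-238369781/3402) = -3402/238369781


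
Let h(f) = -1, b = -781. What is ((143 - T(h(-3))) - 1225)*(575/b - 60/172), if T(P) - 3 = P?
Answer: 39500960/33583 ≈ 1176.2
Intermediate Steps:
T(P) = 3 + P
((143 - T(h(-3))) - 1225)*(575/b - 60/172) = ((143 - (3 - 1)) - 1225)*(575/(-781) - 60/172) = ((143 - 1*2) - 1225)*(575*(-1/781) - 60*1/172) = ((143 - 2) - 1225)*(-575/781 - 15/43) = (141 - 1225)*(-36440/33583) = -1084*(-36440/33583) = 39500960/33583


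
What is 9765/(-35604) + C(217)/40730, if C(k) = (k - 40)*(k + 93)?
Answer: 17287367/16112788 ≈ 1.0729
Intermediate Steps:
C(k) = (-40 + k)*(93 + k)
9765/(-35604) + C(217)/40730 = 9765/(-35604) + (-3720 + 217² + 53*217)/40730 = 9765*(-1/35604) + (-3720 + 47089 + 11501)*(1/40730) = -1085/3956 + 54870*(1/40730) = -1085/3956 + 5487/4073 = 17287367/16112788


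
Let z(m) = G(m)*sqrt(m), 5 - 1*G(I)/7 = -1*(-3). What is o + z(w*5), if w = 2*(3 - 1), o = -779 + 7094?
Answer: 6315 + 28*sqrt(5) ≈ 6377.6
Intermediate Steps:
G(I) = 14 (G(I) = 35 - (-7)*(-3) = 35 - 7*3 = 35 - 21 = 14)
o = 6315
w = 4 (w = 2*2 = 4)
z(m) = 14*sqrt(m)
o + z(w*5) = 6315 + 14*sqrt(4*5) = 6315 + 14*sqrt(20) = 6315 + 14*(2*sqrt(5)) = 6315 + 28*sqrt(5)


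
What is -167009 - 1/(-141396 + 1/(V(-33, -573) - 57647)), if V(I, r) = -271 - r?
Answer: -1354168029832244/8108353621 ≈ -1.6701e+5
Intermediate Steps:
-167009 - 1/(-141396 + 1/(V(-33, -573) - 57647)) = -167009 - 1/(-141396 + 1/((-271 - 1*(-573)) - 57647)) = -167009 - 1/(-141396 + 1/((-271 + 573) - 57647)) = -167009 - 1/(-141396 + 1/(302 - 57647)) = -167009 - 1/(-141396 + 1/(-57345)) = -167009 - 1/(-141396 - 1/57345) = -167009 - 1/(-8108353621/57345) = -167009 - 1*(-57345/8108353621) = -167009 + 57345/8108353621 = -1354168029832244/8108353621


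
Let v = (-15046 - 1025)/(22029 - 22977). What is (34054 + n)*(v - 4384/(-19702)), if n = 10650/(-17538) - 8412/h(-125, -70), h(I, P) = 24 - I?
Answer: 791626283664643653/1355758966732 ≈ 5.8390e+5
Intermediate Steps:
v = 5357/316 (v = -16071/(-948) = -16071*(-1/948) = 5357/316 ≈ 16.953)
n = -24852751/435527 (n = 10650/(-17538) - 8412/(24 - 1*(-125)) = 10650*(-1/17538) - 8412/(24 + 125) = -1775/2923 - 8412/149 = -24852751/435527 ≈ -57.064)
(34054 + n)*(v - 4384/(-19702)) = (34054 - 24852751/435527)*(5357/316 - 4384/(-19702)) = 14806583707*(5357/316 - 4384*(-1/19702))/435527 = 14806583707*(5357/316 + 2192/9851)/435527 = (14806583707/435527)*(53464479/3112916) = 791626283664643653/1355758966732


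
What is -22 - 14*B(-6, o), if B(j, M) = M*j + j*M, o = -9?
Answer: -1534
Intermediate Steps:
B(j, M) = 2*M*j (B(j, M) = M*j + M*j = 2*M*j)
-22 - 14*B(-6, o) = -22 - 28*(-9)*(-6) = -22 - 14*108 = -22 - 1512 = -1534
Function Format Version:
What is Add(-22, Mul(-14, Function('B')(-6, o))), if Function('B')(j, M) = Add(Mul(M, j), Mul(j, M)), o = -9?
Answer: -1534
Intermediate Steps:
Function('B')(j, M) = Mul(2, M, j) (Function('B')(j, M) = Add(Mul(M, j), Mul(M, j)) = Mul(2, M, j))
Add(-22, Mul(-14, Function('B')(-6, o))) = Add(-22, Mul(-14, Mul(2, -9, -6))) = Add(-22, Mul(-14, 108)) = Add(-22, -1512) = -1534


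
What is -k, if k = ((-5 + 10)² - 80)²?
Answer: -3025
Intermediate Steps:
k = 3025 (k = (5² - 80)² = (25 - 80)² = (-55)² = 3025)
-k = -1*3025 = -3025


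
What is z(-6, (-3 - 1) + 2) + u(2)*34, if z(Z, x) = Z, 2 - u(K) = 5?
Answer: -108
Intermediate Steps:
u(K) = -3 (u(K) = 2 - 1*5 = 2 - 5 = -3)
z(-6, (-3 - 1) + 2) + u(2)*34 = -6 - 3*34 = -6 - 102 = -108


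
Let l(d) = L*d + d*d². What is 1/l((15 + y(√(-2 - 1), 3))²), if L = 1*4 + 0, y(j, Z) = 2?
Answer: 1/24138725 ≈ 4.1427e-8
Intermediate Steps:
L = 4 (L = 4 + 0 = 4)
l(d) = d³ + 4*d (l(d) = 4*d + d*d² = 4*d + d³ = d³ + 4*d)
1/l((15 + y(√(-2 - 1), 3))²) = 1/((15 + 2)²*(4 + ((15 + 2)²)²)) = 1/(17²*(4 + (17²)²)) = 1/(289*(4 + 289²)) = 1/(289*(4 + 83521)) = 1/(289*83525) = 1/24138725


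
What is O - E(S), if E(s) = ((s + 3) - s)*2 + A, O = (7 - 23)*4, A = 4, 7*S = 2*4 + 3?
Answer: -74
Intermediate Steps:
S = 11/7 (S = (2*4 + 3)/7 = (8 + 3)/7 = (1/7)*11 = 11/7 ≈ 1.5714)
O = -64 (O = -16*4 = -64)
E(s) = 10 (E(s) = ((s + 3) - s)*2 + 4 = ((3 + s) - s)*2 + 4 = 3*2 + 4 = 6 + 4 = 10)
O - E(S) = -64 - 1*10 = -64 - 10 = -74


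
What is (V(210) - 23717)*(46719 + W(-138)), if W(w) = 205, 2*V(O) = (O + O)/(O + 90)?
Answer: -5564318306/5 ≈ -1.1129e+9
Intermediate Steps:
V(O) = O/(90 + O) (V(O) = ((O + O)/(O + 90))/2 = ((2*O)/(90 + O))/2 = (2*O/(90 + O))/2 = O/(90 + O))
(V(210) - 23717)*(46719 + W(-138)) = (210/(90 + 210) - 23717)*(46719 + 205) = (210/300 - 23717)*46924 = (210*(1/300) - 23717)*46924 = (7/10 - 23717)*46924 = -237163/10*46924 = -5564318306/5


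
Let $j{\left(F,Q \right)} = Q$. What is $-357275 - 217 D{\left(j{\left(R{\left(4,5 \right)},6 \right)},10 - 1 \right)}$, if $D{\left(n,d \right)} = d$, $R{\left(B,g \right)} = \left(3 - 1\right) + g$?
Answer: $-359228$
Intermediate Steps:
$R{\left(B,g \right)} = 2 + g$
$-357275 - 217 D{\left(j{\left(R{\left(4,5 \right)},6 \right)},10 - 1 \right)} = -357275 - 217 \left(10 - 1\right) = -357275 - 1953 = -359228$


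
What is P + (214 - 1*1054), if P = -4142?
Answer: -4982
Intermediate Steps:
P + (214 - 1*1054) = -4142 + (214 - 1*1054) = -4142 + (214 - 1054) = -4142 - 840 = -4982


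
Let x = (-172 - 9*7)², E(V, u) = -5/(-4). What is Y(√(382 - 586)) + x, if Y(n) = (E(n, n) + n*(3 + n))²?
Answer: 1511945/16 - 2433*I*√51 ≈ 94497.0 - 17375.0*I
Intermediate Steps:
E(V, u) = 5/4 (E(V, u) = -5*(-¼) = 5/4)
Y(n) = (5/4 + n*(3 + n))²
x = 55225 (x = (-172 - 63)² = (-235)² = 55225)
Y(√(382 - 586)) + x = (5 + 4*(√(382 - 586))² + 12*√(382 - 586))²/16 + 55225 = (5 + 4*(√(-204))² + 12*√(-204))²/16 + 55225 = (5 + 4*(2*I*√51)² + 12*(2*I*√51))²/16 + 55225 = (5 + 4*(-204) + 24*I*√51)²/16 + 55225 = (5 - 816 + 24*I*√51)²/16 + 55225 = (-811 + 24*I*√51)²/16 + 55225 = 55225 + (-811 + 24*I*√51)²/16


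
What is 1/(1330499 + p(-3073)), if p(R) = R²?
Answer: 1/10773828 ≈ 9.2818e-8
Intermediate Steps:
1/(1330499 + p(-3073)) = 1/(1330499 + (-3073)²) = 1/(1330499 + 9443329) = 1/10773828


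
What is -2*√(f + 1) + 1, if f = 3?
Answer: -3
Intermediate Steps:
-2*√(f + 1) + 1 = -2*√(3 + 1) + 1 = -2*√4 + 1 = -2*2 + 1 = -4 + 1 = -3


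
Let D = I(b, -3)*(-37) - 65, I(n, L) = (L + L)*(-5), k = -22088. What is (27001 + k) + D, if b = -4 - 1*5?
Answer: 3738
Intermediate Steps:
b = -9 (b = -4 - 5 = -9)
I(n, L) = -10*L (I(n, L) = (2*L)*(-5) = -10*L)
D = -1175 (D = -10*(-3)*(-37) - 65 = 30*(-37) - 65 = -1110 - 65 = -1175)
(27001 + k) + D = (27001 - 22088) - 1175 = 4913 - 1175 = 3738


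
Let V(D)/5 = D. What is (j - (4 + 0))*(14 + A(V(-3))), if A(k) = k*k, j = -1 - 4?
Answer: -2151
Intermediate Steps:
j = -5
V(D) = 5*D
A(k) = k**2
(j - (4 + 0))*(14 + A(V(-3))) = (-5 - (4 + 0))*(14 + (5*(-3))**2) = (-5 - 1*4)*(14 + (-15)**2) = (-5 - 4)*(14 + 225) = -9*239 = -2151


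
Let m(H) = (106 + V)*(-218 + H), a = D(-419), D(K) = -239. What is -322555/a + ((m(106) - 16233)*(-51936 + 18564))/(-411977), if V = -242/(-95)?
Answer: -8887556055407/9353937785 ≈ -950.14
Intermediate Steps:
V = 242/95 (V = -242*(-1/95) = 242/95 ≈ 2.5474)
a = -239
m(H) = -2248016/95 + 10312*H/95 (m(H) = (106 + 242/95)*(-218 + H) = 10312*(-218 + H)/95 = -2248016/95 + 10312*H/95)
-322555/a + ((m(106) - 16233)*(-51936 + 18564))/(-411977) = -322555/(-239) + (((-2248016/95 + (10312/95)*106) - 16233)*(-51936 + 18564))/(-411977) = -322555*(-1/239) + (((-2248016/95 + 1093072/95) - 16233)*(-33372))*(-1/411977) = 322555/239 + ((-1154944/95 - 16233)*(-33372))*(-1/411977) = 322555/239 - 2697079/95*(-33372)*(-1/411977) = 322555/239 + (90006920388/95)*(-1/411977) = 322555/239 - 90006920388/39137815 = -8887556055407/9353937785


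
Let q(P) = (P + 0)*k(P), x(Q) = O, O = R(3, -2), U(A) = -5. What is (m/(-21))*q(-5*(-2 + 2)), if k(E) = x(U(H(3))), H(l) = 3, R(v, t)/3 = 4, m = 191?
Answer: 0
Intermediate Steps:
R(v, t) = 12 (R(v, t) = 3*4 = 12)
O = 12
x(Q) = 12
k(E) = 12
q(P) = 12*P (q(P) = (P + 0)*12 = P*12 = 12*P)
(m/(-21))*q(-5*(-2 + 2)) = (191/(-21))*(12*(-5*(-2 + 2))) = (191*(-1/21))*(12*(-5*0)) = -764*0/7 = -191/21*0 = 0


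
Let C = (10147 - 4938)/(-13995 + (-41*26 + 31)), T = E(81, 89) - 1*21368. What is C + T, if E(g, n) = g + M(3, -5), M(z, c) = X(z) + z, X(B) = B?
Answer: -319858639/15030 ≈ -21281.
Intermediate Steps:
M(z, c) = 2*z (M(z, c) = z + z = 2*z)
E(g, n) = 6 + g (E(g, n) = g + 2*3 = g + 6 = 6 + g)
T = -21281 (T = (6 + 81) - 1*21368 = 87 - 21368 = -21281)
C = -5209/15030 (C = 5209/(-13995 + (-1066 + 31)) = 5209/(-13995 - 1035) = 5209/(-15030) = 5209*(-1/15030) = -5209/15030 ≈ -0.34657)
C + T = -5209/15030 - 21281 = -319858639/15030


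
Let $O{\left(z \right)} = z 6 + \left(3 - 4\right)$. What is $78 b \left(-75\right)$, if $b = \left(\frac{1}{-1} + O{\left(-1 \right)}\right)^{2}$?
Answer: $-374400$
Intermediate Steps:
$O{\left(z \right)} = -1 + 6 z$ ($O{\left(z \right)} = 6 z - 1 = -1 + 6 z$)
$b = 64$ ($b = \left(\frac{1}{-1} + \left(-1 + 6 \left(-1\right)\right)\right)^{2} = \left(-1 - 7\right)^{2} = \left(-8\right)^{2} = 64$)
$78 b \left(-75\right) = 78 \cdot 64 \left(-75\right) = 4992 \left(-75\right) = -374400$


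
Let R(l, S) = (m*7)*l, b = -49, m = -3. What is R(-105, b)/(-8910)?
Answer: -49/198 ≈ -0.24747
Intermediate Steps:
R(l, S) = -21*l (R(l, S) = (-3*7)*l = -21*l)
R(-105, b)/(-8910) = -21*(-105)/(-8910) = 2205*(-1/8910) = -49/198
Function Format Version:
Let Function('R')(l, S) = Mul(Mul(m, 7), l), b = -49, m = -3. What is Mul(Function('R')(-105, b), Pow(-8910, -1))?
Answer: Rational(-49, 198) ≈ -0.24747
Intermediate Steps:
Function('R')(l, S) = Mul(-21, l) (Function('R')(l, S) = Mul(Mul(-3, 7), l) = Mul(-21, l))
Mul(Function('R')(-105, b), Pow(-8910, -1)) = Mul(Mul(-21, -105), Pow(-8910, -1)) = Mul(2205, Rational(-1, 8910)) = Rational(-49, 198)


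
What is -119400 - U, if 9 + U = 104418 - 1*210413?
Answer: -13396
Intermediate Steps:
U = -106004 (U = -9 + (104418 - 1*210413) = -9 + (104418 - 210413) = -9 - 105995 = -106004)
-119400 - U = -119400 - 1*(-106004) = -119400 + 106004 = -13396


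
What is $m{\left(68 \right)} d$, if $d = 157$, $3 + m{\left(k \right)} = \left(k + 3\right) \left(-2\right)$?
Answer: $-22765$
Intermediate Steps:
$m{\left(k \right)} = -9 - 2 k$ ($m{\left(k \right)} = -3 + \left(k + 3\right) \left(-2\right) = -3 + \left(3 + k\right) \left(-2\right) = -3 - \left(6 + 2 k\right) = -9 - 2 k$)
$m{\left(68 \right)} d = \left(-9 - 136\right) 157 = \left(-145\right) 157 = -22765$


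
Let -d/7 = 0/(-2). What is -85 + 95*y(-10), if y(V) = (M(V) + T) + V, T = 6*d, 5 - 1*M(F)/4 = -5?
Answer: 2765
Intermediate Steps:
d = 0 (d = -0/(-2) = -0*(-1)/2 = -7*0 = 0)
M(F) = 40 (M(F) = 20 - 4*(-5) = 20 + 20 = 40)
T = 0 (T = 6*0 = 0)
y(V) = 40 + V (y(V) = (40 + 0) + V = 40 + V)
-85 + 95*y(-10) = -85 + 95*(40 - 10) = -85 + 95*30 = -85 + 2850 = 2765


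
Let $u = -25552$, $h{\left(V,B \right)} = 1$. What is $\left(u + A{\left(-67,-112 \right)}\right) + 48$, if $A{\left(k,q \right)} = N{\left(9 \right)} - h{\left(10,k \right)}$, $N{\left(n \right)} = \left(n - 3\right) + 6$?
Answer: $-25493$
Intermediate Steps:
$N{\left(n \right)} = 3 + n$ ($N{\left(n \right)} = \left(-3 + n\right) + 6 = 3 + n$)
$A{\left(k,q \right)} = 11$ ($A{\left(k,q \right)} = \left(3 + 9\right) - 1 = 12 - 1 = 11$)
$\left(u + A{\left(-67,-112 \right)}\right) + 48 = \left(-25552 + 11\right) + 48 = -25541 + 48 = -25493$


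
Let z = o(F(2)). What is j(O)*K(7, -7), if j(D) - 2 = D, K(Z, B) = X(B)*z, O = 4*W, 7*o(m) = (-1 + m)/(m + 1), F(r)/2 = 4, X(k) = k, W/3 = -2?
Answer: 154/9 ≈ 17.111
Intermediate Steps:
W = -6 (W = 3*(-2) = -6)
F(r) = 8 (F(r) = 2*4 = 8)
o(m) = (-1 + m)/(7*(1 + m)) (o(m) = ((-1 + m)/(m + 1))/7 = ((-1 + m)/(1 + m))/7 = (-1 + m)/(7*(1 + m)))
z = 1/9 (z = (-1 + 8)/(7*(1 + 8)) = (1/7)*7/9 = (1/7)*(1/9)*7 = 1/9 ≈ 0.11111)
O = -24 (O = 4*(-6) = -24)
K(Z, B) = B/9 (K(Z, B) = B*(1/9) = B/9)
j(D) = 2 + D
j(O)*K(7, -7) = (2 - 24)*((1/9)*(-7)) = -22*(-7/9) = 154/9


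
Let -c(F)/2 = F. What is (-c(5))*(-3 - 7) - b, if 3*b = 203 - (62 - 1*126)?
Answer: -189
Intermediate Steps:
c(F) = -2*F
b = 89 (b = (203 - (62 - 1*126))/3 = (203 - (62 - 126))/3 = (203 - 1*(-64))/3 = (203 + 64)/3 = (1/3)*267 = 89)
(-c(5))*(-3 - 7) - b = (-(-2)*5)*(-3 - 7) - 1*89 = -1*(-10)*(-10) - 89 = 10*(-10) - 89 = -100 - 89 = -189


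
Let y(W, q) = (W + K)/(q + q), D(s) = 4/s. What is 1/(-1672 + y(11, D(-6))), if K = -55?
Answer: -1/1639 ≈ -0.00061013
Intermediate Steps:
y(W, q) = (-55 + W)/(2*q) (y(W, q) = (W - 55)/(q + q) = (-55 + W)/((2*q)) = (-55 + W)*(1/(2*q)) = (-55 + W)/(2*q))
1/(-1672 + y(11, D(-6))) = 1/(-1672 + (-55 + 11)/(2*((4/(-6))))) = 1/(-1672 + (½)*(-44)/(4*(-⅙))) = 1/(-1672 + (½)*(-44)/(-⅔)) = 1/(-1672 + (½)*(-3/2)*(-44)) = 1/(-1672 + 33) = 1/(-1639) = -1/1639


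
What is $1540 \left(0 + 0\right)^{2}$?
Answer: $0$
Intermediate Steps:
$1540 \left(0 + 0\right)^{2} = 1540 \cdot 0^{2} = 1540 \cdot 0 = 0$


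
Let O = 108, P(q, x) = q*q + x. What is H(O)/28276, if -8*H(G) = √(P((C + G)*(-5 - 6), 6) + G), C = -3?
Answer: -√1334139/226208 ≈ -0.0051061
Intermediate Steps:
P(q, x) = x + q² (P(q, x) = q² + x = x + q²)
H(G) = -√(6 + G + (33 - 11*G)²)/8 (H(G) = -√((6 + ((-3 + G)*(-5 - 6))²) + G)/8 = -√((6 + ((-3 + G)*(-11))²) + G)/8 = -√((6 + (33 - 11*G)²) + G)/8 = -√(6 + G + (33 - 11*G)²)/8)
H(O)/28276 = -√(6 + 108 + 121*(-3 + 108)²)/8/28276 = -√(6 + 108 + 121*105²)/8*(1/28276) = -√(6 + 108 + 121*11025)/8*(1/28276) = -√(6 + 108 + 1334025)/8*(1/28276) = -√1334139/8*(1/28276) = -√1334139/226208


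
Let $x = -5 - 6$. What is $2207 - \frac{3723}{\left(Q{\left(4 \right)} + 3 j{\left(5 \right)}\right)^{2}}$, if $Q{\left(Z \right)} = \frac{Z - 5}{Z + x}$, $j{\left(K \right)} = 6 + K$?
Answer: $\frac{118607141}{53824} \approx 2203.6$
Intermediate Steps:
$x = -11$ ($x = -5 - 6 = -11$)
$Q{\left(Z \right)} = \frac{-5 + Z}{-11 + Z}$ ($Q{\left(Z \right)} = \frac{Z - 5}{Z - 11} = \frac{-5 + Z}{-11 + Z}$)
$2207 - \frac{3723}{\left(Q{\left(4 \right)} + 3 j{\left(5 \right)}\right)^{2}} = 2207 - \frac{3723}{\left(\frac{-5 + 4}{-11 + 4} + 3 \left(6 + 5\right)\right)^{2}} = 2207 - \frac{3723}{\left(\frac{1}{-7} \left(-1\right) + 3 \cdot 11\right)^{2}} = 2207 - \frac{3723}{\left(\left(- \frac{1}{7}\right) \left(-1\right) + 33\right)^{2}} = 2207 - \frac{3723}{\left(\frac{1}{7} + 33\right)^{2}} = 2207 - \frac{3723}{\left(\frac{232}{7}\right)^{2}} = 2207 - \frac{3723}{\frac{53824}{49}} = 2207 - \frac{182427}{53824} = \frac{118607141}{53824}$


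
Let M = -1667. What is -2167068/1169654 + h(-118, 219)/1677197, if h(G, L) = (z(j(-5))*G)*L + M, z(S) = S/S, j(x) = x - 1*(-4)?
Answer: -1833387980141/980870089919 ≈ -1.8691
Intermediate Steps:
j(x) = 4 + x (j(x) = x + 4 = 4 + x)
z(S) = 1
h(G, L) = -1667 + G*L (h(G, L) = (1*G)*L - 1667 = G*L - 1667 = -1667 + G*L)
-2167068/1169654 + h(-118, 219)/1677197 = -2167068/1169654 + (-1667 - 118*219)/1677197 = -2167068*1/1169654 + (-1667 - 25842)*(1/1677197) = -1083534/584827 - 27509*1/1677197 = -1083534/584827 - 27509/1677197 = -1833387980141/980870089919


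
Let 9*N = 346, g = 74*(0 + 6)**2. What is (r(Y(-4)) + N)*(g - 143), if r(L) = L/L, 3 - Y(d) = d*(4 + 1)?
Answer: 894955/9 ≈ 99440.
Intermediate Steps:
Y(d) = 3 - 5*d (Y(d) = 3 - d*(4 + 1) = 3 - d*5 = 3 - 5*d)
g = 2664 (g = 74*6**2 = 74*36 = 2664)
r(L) = 1
N = 346/9 (N = (1/9)*346 = 346/9 ≈ 38.444)
(r(Y(-4)) + N)*(g - 143) = (1 + 346/9)*(2664 - 143) = (355/9)*2521 = 894955/9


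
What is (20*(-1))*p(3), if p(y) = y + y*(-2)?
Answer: 60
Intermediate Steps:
p(y) = -y (p(y) = y - 2*y = -y)
(20*(-1))*p(3) = (20*(-1))*(-1*3) = -20*(-3) = 60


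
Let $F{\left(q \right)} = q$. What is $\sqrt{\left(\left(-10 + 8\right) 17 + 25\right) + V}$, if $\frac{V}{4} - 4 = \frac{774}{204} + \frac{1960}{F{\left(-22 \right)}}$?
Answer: $\frac{i \sqrt{11686191}}{187} \approx 18.281 i$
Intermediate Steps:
$V = - \frac{60810}{187}$ ($V = 16 + 4 \left(\frac{774}{204} + \frac{1960}{-22}\right) = 16 + 4 \left(774 \cdot \frac{1}{204} + 1960 \left(- \frac{1}{22}\right)\right) = 16 + 4 \left(\frac{129}{34} - \frac{980}{11}\right) = 16 + 4 \left(- \frac{31901}{374}\right) = 16 - \frac{63802}{187} = - \frac{60810}{187} \approx -325.19$)
$\sqrt{\left(\left(-10 + 8\right) 17 + 25\right) + V} = \sqrt{\left(\left(-10 + 8\right) 17 + 25\right) - \frac{60810}{187}} = \sqrt{\left(\left(-2\right) 17 + 25\right) - \frac{60810}{187}} = \sqrt{\left(-34 + 25\right) - \frac{60810}{187}} = \sqrt{-9 - \frac{60810}{187}} = \sqrt{- \frac{62493}{187}} = \frac{i \sqrt{11686191}}{187}$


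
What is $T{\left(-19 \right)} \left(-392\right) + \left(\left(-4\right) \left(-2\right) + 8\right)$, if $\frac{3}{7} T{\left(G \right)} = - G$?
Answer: $- \frac{52088}{3} \approx -17363.0$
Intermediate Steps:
$T{\left(G \right)} = - \frac{7 G}{3}$ ($T{\left(G \right)} = \frac{7 \left(- G\right)}{3} = - \frac{7 G}{3}$)
$T{\left(-19 \right)} \left(-392\right) + \left(\left(-4\right) \left(-2\right) + 8\right) = \left(- \frac{7}{3}\right) \left(-19\right) \left(-392\right) + \left(\left(-4\right) \left(-2\right) + 8\right) = \frac{133}{3} \left(-392\right) + \left(8 + 8\right) = - \frac{52136}{3} + 16 = - \frac{52088}{3}$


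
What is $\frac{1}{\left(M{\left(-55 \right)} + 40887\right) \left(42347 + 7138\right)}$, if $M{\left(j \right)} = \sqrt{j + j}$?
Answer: $\frac{1239}{2506860433555} - \frac{i \sqrt{110}}{82726394307315} \approx 4.9424 \cdot 10^{-10} - 1.2678 \cdot 10^{-13} i$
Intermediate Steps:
$M{\left(j \right)} = \sqrt{2} \sqrt{j}$ ($M{\left(j \right)} = \sqrt{2 j} = \sqrt{2} \sqrt{j}$)
$\frac{1}{\left(M{\left(-55 \right)} + 40887\right) \left(42347 + 7138\right)} = \frac{1}{\left(\sqrt{2} \sqrt{-55} + 40887\right) \left(42347 + 7138\right)} = \frac{1}{\left(\sqrt{2} i \sqrt{55} + 40887\right) 49485} = \frac{1}{\left(i \sqrt{110} + 40887\right) 49485} = \frac{1}{\left(40887 + i \sqrt{110}\right) 49485} = \frac{1}{2023293195 + 49485 i \sqrt{110}}$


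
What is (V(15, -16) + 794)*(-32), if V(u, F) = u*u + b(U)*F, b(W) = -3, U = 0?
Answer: -34144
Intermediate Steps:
V(u, F) = u² - 3*F (V(u, F) = u*u - 3*F = u² - 3*F)
(V(15, -16) + 794)*(-32) = ((15² - 3*(-16)) + 794)*(-32) = ((225 + 48) + 794)*(-32) = (273 + 794)*(-32) = 1067*(-32) = -34144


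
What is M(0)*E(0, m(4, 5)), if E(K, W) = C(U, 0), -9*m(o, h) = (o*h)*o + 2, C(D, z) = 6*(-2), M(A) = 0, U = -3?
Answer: 0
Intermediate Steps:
C(D, z) = -12
m(o, h) = -2/9 - h*o²/9 (m(o, h) = -((o*h)*o + 2)/9 = -((h*o)*o + 2)/9 = -(h*o² + 2)/9 = -(2 + h*o²)/9 = -2/9 - h*o²/9)
E(K, W) = -12
M(0)*E(0, m(4, 5)) = 0*(-12) = 0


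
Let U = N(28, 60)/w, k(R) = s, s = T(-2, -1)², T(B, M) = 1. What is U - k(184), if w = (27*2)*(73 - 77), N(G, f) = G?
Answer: -61/54 ≈ -1.1296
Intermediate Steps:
s = 1 (s = 1² = 1)
k(R) = 1
w = -216 (w = 54*(-4) = -216)
U = -7/54 (U = 28/(-216) = 28*(-1/216) = -7/54 ≈ -0.12963)
U - k(184) = -7/54 - 1*1 = -7/54 - 1 = -61/54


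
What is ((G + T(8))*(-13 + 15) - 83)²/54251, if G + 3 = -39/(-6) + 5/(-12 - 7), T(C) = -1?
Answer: 2226064/19584611 ≈ 0.11366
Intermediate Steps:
G = 123/38 (G = -3 + (-39/(-6) + 5/(-12 - 7)) = -3 + (-39*(-⅙) + 5/(-19)) = -3 + (13/2 + 5*(-1/19)) = -3 + (13/2 - 5/19) = -3 + 237/38 = 123/38 ≈ 3.2368)
((G + T(8))*(-13 + 15) - 83)²/54251 = ((123/38 - 1)*(-13 + 15) - 83)²/54251 = ((85/38)*2 - 83)²*(1/54251) = (85/19 - 83)²*(1/54251) = (-1492/19)²*(1/54251) = (2226064/361)*(1/54251) = 2226064/19584611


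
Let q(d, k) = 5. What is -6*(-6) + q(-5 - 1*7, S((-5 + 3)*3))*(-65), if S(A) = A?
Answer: -289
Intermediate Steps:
-6*(-6) + q(-5 - 1*7, S((-5 + 3)*3))*(-65) = -6*(-6) + 5*(-65) = 36 - 325 = -289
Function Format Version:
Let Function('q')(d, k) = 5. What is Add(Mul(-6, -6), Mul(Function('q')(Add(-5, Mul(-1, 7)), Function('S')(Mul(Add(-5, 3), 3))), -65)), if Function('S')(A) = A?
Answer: -289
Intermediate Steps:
Add(Mul(-6, -6), Mul(Function('q')(Add(-5, Mul(-1, 7)), Function('S')(Mul(Add(-5, 3), 3))), -65)) = Add(Mul(-6, -6), Mul(5, -65)) = Add(36, -325) = -289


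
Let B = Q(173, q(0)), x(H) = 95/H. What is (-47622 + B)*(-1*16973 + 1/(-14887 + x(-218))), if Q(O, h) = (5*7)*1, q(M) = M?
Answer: 113971299016199/141107 ≈ 8.0769e+8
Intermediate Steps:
Q(O, h) = 35 (Q(O, h) = 35*1 = 35)
B = 35
(-47622 + B)*(-1*16973 + 1/(-14887 + x(-218))) = (-47622 + 35)*(-1*16973 + 1/(-14887 + 95/(-218))) = -47587*(-16973 + 1/(-14887 + 95*(-1/218))) = -47587*(-16973 + 1/(-14887 - 95/218)) = -47587*(-16973 + 1/(-3245461/218)) = -47587*(-16973 - 218/3245461) = -47587*(-55085209771/3245461) = 113971299016199/141107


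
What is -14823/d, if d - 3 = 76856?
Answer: -14823/76859 ≈ -0.19286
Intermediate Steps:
d = 76859 (d = 3 + 76856 = 76859)
-14823/d = -14823/76859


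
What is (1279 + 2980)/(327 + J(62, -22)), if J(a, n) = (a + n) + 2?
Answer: 4259/369 ≈ 11.542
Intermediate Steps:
J(a, n) = 2 + a + n
(1279 + 2980)/(327 + J(62, -22)) = (1279 + 2980)/(327 + (2 + 62 - 22)) = 4259/(327 + 42) = 4259/369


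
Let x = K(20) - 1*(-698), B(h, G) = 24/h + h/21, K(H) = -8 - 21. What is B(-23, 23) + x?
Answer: 322094/483 ≈ 666.86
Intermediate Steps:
K(H) = -29
B(h, G) = 24/h + h/21 (B(h, G) = 24/h + h*(1/21) = 24/h + h/21)
x = 669 (x = -29 - 1*(-698) = -29 + 698 = 669)
B(-23, 23) + x = (24/(-23) + (1/21)*(-23)) + 669 = (24*(-1/23) - 23/21) + 669 = (-24/23 - 23/21) + 669 = -1033/483 + 669 = 322094/483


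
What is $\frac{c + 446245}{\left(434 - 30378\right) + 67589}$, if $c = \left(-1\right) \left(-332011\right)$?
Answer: $\frac{778256}{37645} \approx 20.674$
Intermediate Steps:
$c = 332011$
$\frac{c + 446245}{\left(434 - 30378\right) + 67589} = \frac{332011 + 446245}{\left(434 - 30378\right) + 67589} = \frac{778256}{-29944 + 67589} = \frac{778256}{37645}$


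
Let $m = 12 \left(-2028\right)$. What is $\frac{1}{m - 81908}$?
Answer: $- \frac{1}{106244} \approx -9.4123 \cdot 10^{-6}$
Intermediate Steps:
$m = -24336$
$\frac{1}{m - 81908} = \frac{1}{-24336 - 81908} = \frac{1}{-106244} = - \frac{1}{106244}$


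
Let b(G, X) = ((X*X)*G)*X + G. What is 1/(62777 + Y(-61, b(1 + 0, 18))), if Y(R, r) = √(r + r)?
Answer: 62777/3940940063 - √11666/3940940063 ≈ 1.5902e-5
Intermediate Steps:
b(G, X) = G + G*X³ (b(G, X) = (X²*G)*X + G = (G*X²)*X + G = G*X³ + G = G + G*X³)
Y(R, r) = √2*√r (Y(R, r) = √(2*r) = √2*√r)
1/(62777 + Y(-61, b(1 + 0, 18))) = 1/(62777 + √2*√((1 + 0)*(1 + 18³))) = 1/(62777 + √2*√(1*(1 + 5832))) = 1/(62777 + √2*√(1*5833)) = 1/(62777 + √2*√5833) = 1/(62777 + √11666)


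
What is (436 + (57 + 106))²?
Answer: 358801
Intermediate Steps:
(436 + (57 + 106))² = (436 + 163)² = 599² = 358801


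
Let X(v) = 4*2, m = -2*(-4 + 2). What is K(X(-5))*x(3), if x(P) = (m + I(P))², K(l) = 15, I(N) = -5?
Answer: 15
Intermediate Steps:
m = 4 (m = -2*(-2) = 4)
X(v) = 8
x(P) = 1 (x(P) = (4 - 5)² = (-1)² = 1)
K(X(-5))*x(3) = 15*1 = 15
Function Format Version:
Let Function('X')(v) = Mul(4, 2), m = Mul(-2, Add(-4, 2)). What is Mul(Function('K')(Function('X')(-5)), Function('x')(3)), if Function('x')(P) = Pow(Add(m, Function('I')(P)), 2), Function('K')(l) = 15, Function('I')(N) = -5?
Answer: 15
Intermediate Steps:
m = 4 (m = Mul(-2, -2) = 4)
Function('X')(v) = 8
Function('x')(P) = 1 (Function('x')(P) = Pow(Add(4, -5), 2) = Pow(-1, 2) = 1)
Mul(Function('K')(Function('X')(-5)), Function('x')(3)) = Mul(15, 1) = 15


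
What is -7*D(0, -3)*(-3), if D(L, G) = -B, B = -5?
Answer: 105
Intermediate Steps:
D(L, G) = 5 (D(L, G) = -1*(-5) = 5)
-7*D(0, -3)*(-3) = -7*5*(-3) = -35*(-3) = 105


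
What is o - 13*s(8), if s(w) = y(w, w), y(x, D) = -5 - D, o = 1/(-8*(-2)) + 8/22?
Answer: 29819/176 ≈ 169.43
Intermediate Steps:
o = 75/176 (o = -⅛*(-½) + 8*(1/22) = 1/16 + 4/11 = 75/176 ≈ 0.42614)
s(w) = -5 - w
o - 13*s(8) = 75/176 - 13*(-5 - 1*8) = 75/176 - 13*(-5 - 8) = 75/176 - 13*(-13) = 75/176 + 169 = 29819/176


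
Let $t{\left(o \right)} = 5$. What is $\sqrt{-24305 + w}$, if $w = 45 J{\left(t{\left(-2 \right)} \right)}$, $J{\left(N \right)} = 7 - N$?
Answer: $i \sqrt{24215} \approx 155.61 i$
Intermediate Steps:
$w = 90$ ($w = 45 \left(7 - 5\right) = 45 \cdot 2 = 90$)
$\sqrt{-24305 + w} = \sqrt{-24305 + 90} = \sqrt{-24215} = i \sqrt{24215}$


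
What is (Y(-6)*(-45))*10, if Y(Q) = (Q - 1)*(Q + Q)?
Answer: -37800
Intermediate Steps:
Y(Q) = 2*Q*(-1 + Q) (Y(Q) = (-1 + Q)*(2*Q) = 2*Q*(-1 + Q))
(Y(-6)*(-45))*10 = ((2*(-6)*(-1 - 6))*(-45))*10 = ((2*(-6)*(-7))*(-45))*10 = (84*(-45))*10 = -3780*10 = -37800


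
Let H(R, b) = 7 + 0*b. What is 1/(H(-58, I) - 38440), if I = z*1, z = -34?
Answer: -1/38433 ≈ -2.6019e-5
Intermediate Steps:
I = -34 (I = -34*1 = -34)
H(R, b) = 7 (H(R, b) = 7 + 0 = 7)
1/(H(-58, I) - 38440) = 1/(7 - 38440) = 1/(-38433) = -1/38433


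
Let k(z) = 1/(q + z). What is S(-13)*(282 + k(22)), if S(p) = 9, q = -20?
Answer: 5085/2 ≈ 2542.5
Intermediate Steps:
k(z) = 1/(-20 + z)
S(-13)*(282 + k(22)) = 9*(282 + 1/(-20 + 22)) = 9*(282 + 1/2) = 9*(565/2) = 5085/2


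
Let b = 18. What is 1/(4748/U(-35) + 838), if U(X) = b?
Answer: 9/9916 ≈ 0.00090762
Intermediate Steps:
U(X) = 18
1/(4748/U(-35) + 838) = 1/(4748/18 + 838) = 1/(4748*(1/18) + 838) = 1/(2374/9 + 838) = 1/(9916/9) = 9/9916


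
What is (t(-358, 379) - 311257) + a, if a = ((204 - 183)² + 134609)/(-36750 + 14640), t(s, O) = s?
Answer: -688994270/2211 ≈ -3.1162e+5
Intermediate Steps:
a = -13505/2211 (a = (21² + 134609)/(-22110) = (441 + 134609)*(-1/22110) = 135050*(-1/22110) = -13505/2211 ≈ -6.1081)
(t(-358, 379) - 311257) + a = (-358 - 311257) - 13505/2211 = -311615 - 13505/2211 = -688994270/2211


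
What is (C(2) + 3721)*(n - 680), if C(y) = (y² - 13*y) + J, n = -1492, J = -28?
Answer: -7973412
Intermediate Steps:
C(y) = -28 + y² - 13*y (C(y) = (y² - 13*y) - 28 = -28 + y² - 13*y)
(C(2) + 3721)*(n - 680) = ((-28 + 2² - 13*2) + 3721)*(-1492 - 680) = ((-28 + 4 - 26) + 3721)*(-2172) = (-50 + 3721)*(-2172) = 3671*(-2172) = -7973412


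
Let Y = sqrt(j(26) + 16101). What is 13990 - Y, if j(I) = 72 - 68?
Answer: 13990 - sqrt(16105) ≈ 13863.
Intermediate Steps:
j(I) = 4
Y = sqrt(16105) (Y = sqrt(4 + 16101) = sqrt(16105) ≈ 126.91)
13990 - Y = 13990 - sqrt(16105)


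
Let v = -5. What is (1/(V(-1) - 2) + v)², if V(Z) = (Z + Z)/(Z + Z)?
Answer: 36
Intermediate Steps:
V(Z) = 1 (V(Z) = (2*Z)/((2*Z)) = (2*Z)*(1/(2*Z)) = 1)
(1/(V(-1) - 2) + v)² = (1/(1 - 2) - 5)² = (1/(-1) - 5)² = (-1 - 5)² = (-6)² = 36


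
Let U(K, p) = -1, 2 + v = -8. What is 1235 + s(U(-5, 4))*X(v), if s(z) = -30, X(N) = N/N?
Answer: 1205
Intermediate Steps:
v = -10 (v = -2 - 8 = -10)
X(N) = 1
1235 + s(U(-5, 4))*X(v) = 1235 - 30*1 = 1235 - 30 = 1205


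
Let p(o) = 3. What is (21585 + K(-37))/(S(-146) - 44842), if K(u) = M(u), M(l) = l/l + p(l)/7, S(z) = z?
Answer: -151105/314916 ≈ -0.47983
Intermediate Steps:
M(l) = 10/7 (M(l) = l/l + 3/7 = 1 + 3*(1/7) = 1 + 3/7 = 10/7)
K(u) = 10/7
(21585 + K(-37))/(S(-146) - 44842) = (21585 + 10/7)/(-146 - 44842) = (151105/7)/(-44988) = (151105/7)*(-1/44988) = -151105/314916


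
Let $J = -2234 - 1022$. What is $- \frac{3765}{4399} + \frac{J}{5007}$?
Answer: $- \frac{33174499}{22025793} \approx -1.5062$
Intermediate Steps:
$J = -3256$ ($J = -2234 - 1022 = -3256$)
$- \frac{3765}{4399} + \frac{J}{5007} = - \frac{3765}{4399} - \frac{3256}{5007} = - \frac{33174499}{22025793}$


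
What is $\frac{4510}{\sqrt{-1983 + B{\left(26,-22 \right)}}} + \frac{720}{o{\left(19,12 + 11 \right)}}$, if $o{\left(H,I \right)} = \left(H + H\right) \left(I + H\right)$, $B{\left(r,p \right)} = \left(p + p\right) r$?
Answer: $\frac{60}{133} - \frac{4510 i \sqrt{3127}}{3127} \approx 0.45113 - 80.651 i$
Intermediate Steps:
$B{\left(r,p \right)} = 2 p r$
$o{\left(H,I \right)} = 2 H \left(H + I\right)$
$\frac{4510}{\sqrt{-1983 + B{\left(26,-22 \right)}}} + \frac{720}{o{\left(19,12 + 11 \right)}} = \frac{4510}{\sqrt{-1983 + 2 \left(-22\right) 26}} + \frac{720}{2 \cdot 19 \left(19 + \left(12 + 11\right)\right)} = \frac{4510}{\sqrt{-1983 - 1144}} + \frac{720}{2 \cdot 19 \left(19 + 23\right)} = \frac{4510}{\sqrt{-3127}} + \frac{720}{2 \cdot 19 \cdot 42} = \frac{4510}{i \sqrt{3127}} + \frac{720}{1596} = 4510 \left(- \frac{i \sqrt{3127}}{3127}\right) + 720 \cdot \frac{1}{1596} = - \frac{4510 i \sqrt{3127}}{3127} + \frac{60}{133} = \frac{60}{133} - \frac{4510 i \sqrt{3127}}{3127}$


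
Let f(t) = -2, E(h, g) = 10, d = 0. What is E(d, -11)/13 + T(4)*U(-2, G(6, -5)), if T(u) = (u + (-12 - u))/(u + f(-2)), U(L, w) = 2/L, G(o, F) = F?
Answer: 88/13 ≈ 6.7692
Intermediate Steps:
T(u) = -12/(-2 + u) (T(u) = (u + (-12 - u))/(u - 2) = -12/(-2 + u))
E(d, -11)/13 + T(4)*U(-2, G(6, -5)) = 10/13 + (-12/(-2 + 4))*(2/(-2)) = 10*(1/13) + (-12/2)*(2*(-½)) = 10/13 - 12*½*(-1) = 10/13 - 6*(-1) = 10/13 + 6 = 88/13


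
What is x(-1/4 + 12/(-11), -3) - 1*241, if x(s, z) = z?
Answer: -244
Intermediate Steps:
x(-1/4 + 12/(-11), -3) - 1*241 = -3 - 1*241 = -3 - 241 = -244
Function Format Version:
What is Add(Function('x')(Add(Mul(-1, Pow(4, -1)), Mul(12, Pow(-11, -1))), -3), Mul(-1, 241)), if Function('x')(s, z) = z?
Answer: -244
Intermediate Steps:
Add(Function('x')(Add(Mul(-1, Pow(4, -1)), Mul(12, Pow(-11, -1))), -3), Mul(-1, 241)) = Add(-3, Mul(-1, 241)) = Add(-3, -241) = -244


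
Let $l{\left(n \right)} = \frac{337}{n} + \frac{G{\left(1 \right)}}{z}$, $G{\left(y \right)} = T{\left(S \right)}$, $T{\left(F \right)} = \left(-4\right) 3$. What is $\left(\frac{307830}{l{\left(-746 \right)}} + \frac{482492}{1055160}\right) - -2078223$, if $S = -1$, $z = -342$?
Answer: $\frac{6259825790439181}{4673567430} \approx 1.3394 \cdot 10^{6}$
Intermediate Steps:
$T{\left(F \right)} = -12$
$G{\left(y \right)} = -12$
$l{\left(n \right)} = \frac{2}{57} + \frac{337}{n}$ ($l{\left(n \right)} = \frac{337}{n} - \frac{12}{-342} = \frac{337}{n} - - \frac{2}{57} = \frac{337}{n} + \frac{2}{57} = \frac{2}{57} + \frac{337}{n}$)
$\left(\frac{307830}{l{\left(-746 \right)}} + \frac{482492}{1055160}\right) - -2078223 = \left(\frac{307830}{\frac{2}{57} + \frac{337}{-746}} + \frac{482492}{1055160}\right) - -2078223 = \left(\frac{307830}{\frac{2}{57} + 337 \left(- \frac{1}{746}\right)} + 482492 \cdot \frac{1}{1055160}\right) + 2078223 = \left(\frac{307830}{\frac{2}{57} - \frac{337}{746}} + \frac{120623}{263790}\right) + 2078223 = \left(\frac{307830}{- \frac{17717}{42522}} + \frac{120623}{263790}\right) + 2078223 = \left(307830 \left(- \frac{42522}{17717}\right) + \frac{120623}{263790}\right) + 2078223 = \left(- \frac{13089547260}{17717} + \frac{120623}{263790}\right) + 2078223 = - \frac{3452889534637709}{4673567430} + 2078223 = \frac{6259825790439181}{4673567430}$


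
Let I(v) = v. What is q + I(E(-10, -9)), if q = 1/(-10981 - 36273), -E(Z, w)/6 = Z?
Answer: 2835239/47254 ≈ 60.000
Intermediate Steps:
E(Z, w) = -6*Z
q = -1/47254 (q = 1/(-47254) = -1/47254 ≈ -2.1162e-5)
q + I(E(-10, -9)) = -1/47254 - 6*(-10) = -1/47254 + 60 = 2835239/47254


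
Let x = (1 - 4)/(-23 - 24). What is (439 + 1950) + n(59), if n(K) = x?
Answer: 112286/47 ≈ 2389.1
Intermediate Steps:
x = 3/47 (x = -3/(-47) = -3*(-1/47) = 3/47 ≈ 0.063830)
n(K) = 3/47
(439 + 1950) + n(59) = (439 + 1950) + 3/47 = 2389 + 3/47 = 112286/47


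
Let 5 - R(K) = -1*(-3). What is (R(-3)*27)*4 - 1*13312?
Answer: -13096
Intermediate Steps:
R(K) = 2 (R(K) = 5 - (-1)*(-3) = 5 - 1*3 = 5 - 3 = 2)
(R(-3)*27)*4 - 1*13312 = (2*27)*4 - 1*13312 = 54*4 - 13312 = 216 - 13312 = -13096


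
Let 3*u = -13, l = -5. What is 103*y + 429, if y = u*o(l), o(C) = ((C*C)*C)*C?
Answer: -835588/3 ≈ -2.7853e+5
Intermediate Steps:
u = -13/3 (u = (⅓)*(-13) = -13/3 ≈ -4.3333)
o(C) = C⁴ (o(C) = (C²*C)*C = C³*C = C⁴)
y = -8125/3 (y = -13/3*(-5)⁴ = -13/3*625 = -8125/3 ≈ -2708.3)
103*y + 429 = 103*(-8125/3) + 429 = -836875/3 + 429 = -835588/3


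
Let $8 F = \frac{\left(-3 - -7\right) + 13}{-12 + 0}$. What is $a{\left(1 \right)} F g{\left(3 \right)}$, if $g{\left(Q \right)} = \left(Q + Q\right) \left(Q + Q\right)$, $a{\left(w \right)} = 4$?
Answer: $- \frac{51}{2} \approx -25.5$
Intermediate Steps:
$g{\left(Q \right)} = 4 Q^{2}$ ($g{\left(Q \right)} = 2 Q 2 Q = 4 Q^{2}$)
$F = - \frac{17}{96}$ ($F = \frac{\left(\left(-3 - -7\right) + 13\right) \frac{1}{-12 + 0}}{8} = \frac{\left(\left(-3 + 7\right) + 13\right) \frac{1}{-12}}{8} = \frac{\left(4 + 13\right) \left(- \frac{1}{12}\right)}{8} = \frac{17 \left(- \frac{1}{12}\right)}{8} = \frac{1}{8} \left(- \frac{17}{12}\right) = - \frac{17}{96} \approx -0.17708$)
$a{\left(1 \right)} F g{\left(3 \right)} = 4 \left(- \frac{17}{96}\right) 4 \cdot 3^{2} = - \frac{17 \cdot 4 \cdot 9}{24} = \left(- \frac{17}{24}\right) 36 = - \frac{51}{2}$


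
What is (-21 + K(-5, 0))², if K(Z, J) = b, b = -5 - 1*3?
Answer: 841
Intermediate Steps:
b = -8 (b = -5 - 3 = -8)
K(Z, J) = -8
(-21 + K(-5, 0))² = (-21 - 8)² = (-29)² = 841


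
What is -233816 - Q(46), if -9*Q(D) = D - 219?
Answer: -2104517/9 ≈ -2.3384e+5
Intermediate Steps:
Q(D) = 73/3 - D/9 (Q(D) = -(D - 219)/9 = -(-219 + D)/9 = 73/3 - D/9)
-233816 - Q(46) = -233816 - (73/3 - 1/9*46) = -233816 - (73/3 - 46/9) = -233816 - 1*173/9 = -233816 - 173/9 = -2104517/9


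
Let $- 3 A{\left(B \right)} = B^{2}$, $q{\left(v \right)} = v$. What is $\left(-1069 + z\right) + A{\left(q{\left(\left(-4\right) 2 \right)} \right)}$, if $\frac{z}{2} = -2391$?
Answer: $- \frac{17617}{3} \approx -5872.3$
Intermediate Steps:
$z = -4782$ ($z = 2 \left(-2391\right) = -4782$)
$A{\left(B \right)} = - \frac{B^{2}}{3}$
$\left(-1069 + z\right) + A{\left(q{\left(\left(-4\right) 2 \right)} \right)} = \left(-1069 - 4782\right) - \frac{\left(\left(-4\right) 2\right)^{2}}{3} = -5851 - \frac{\left(-8\right)^{2}}{3} = -5851 - \frac{64}{3} = - \frac{17617}{3}$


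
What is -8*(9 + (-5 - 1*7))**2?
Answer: -72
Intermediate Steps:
-8*(9 + (-5 - 1*7))**2 = -8*(9 + (-5 - 7))**2 = -8*(9 - 12)**2 = -8*(-3)**2 = -8*9 = -72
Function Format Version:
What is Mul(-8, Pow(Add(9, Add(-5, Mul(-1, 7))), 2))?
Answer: -72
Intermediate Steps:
Mul(-8, Pow(Add(9, Add(-5, Mul(-1, 7))), 2)) = Mul(-8, Pow(Add(9, Add(-5, -7)), 2)) = Mul(-8, Pow(Add(9, -12), 2)) = Mul(-8, Pow(-3, 2)) = Mul(-8, 9) = -72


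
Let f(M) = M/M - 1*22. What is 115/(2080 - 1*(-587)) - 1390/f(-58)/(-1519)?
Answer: -615/1350391 ≈ -0.00045542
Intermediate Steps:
f(M) = -21 (f(M) = 1 - 22 = -21)
115/(2080 - 1*(-587)) - 1390/f(-58)/(-1519) = 115/(2080 - 1*(-587)) - 1390/(-21)/(-1519) = 115/(2080 + 587) - 1390*(-1/21)*(-1/1519) = 115/2667 + (1390/21)*(-1/1519) = 115*(1/2667) - 1390/31899 = 115/2667 - 1390/31899 = -615/1350391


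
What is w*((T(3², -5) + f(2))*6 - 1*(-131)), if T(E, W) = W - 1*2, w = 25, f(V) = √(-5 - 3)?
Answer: 2225 + 300*I*√2 ≈ 2225.0 + 424.26*I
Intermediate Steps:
f(V) = 2*I*√2 (f(V) = √(-8) = 2*I*√2)
T(E, W) = -2 + W (T(E, W) = W - 2 = -2 + W)
w*((T(3², -5) + f(2))*6 - 1*(-131)) = 25*(((-2 - 5) + 2*I*√2)*6 - 1*(-131)) = 25*((-7 + 2*I*√2)*6 + 131) = 25*((-42 + 12*I*√2) + 131) = 25*(89 + 12*I*√2) = 2225 + 300*I*√2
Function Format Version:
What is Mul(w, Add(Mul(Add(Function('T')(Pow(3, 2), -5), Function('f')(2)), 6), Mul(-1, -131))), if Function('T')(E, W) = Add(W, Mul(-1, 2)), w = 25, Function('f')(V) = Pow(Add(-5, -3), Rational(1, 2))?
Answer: Add(2225, Mul(300, I, Pow(2, Rational(1, 2)))) ≈ Add(2225.0, Mul(424.26, I))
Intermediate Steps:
Function('f')(V) = Mul(2, I, Pow(2, Rational(1, 2))) (Function('f')(V) = Pow(-8, Rational(1, 2)) = Mul(2, I, Pow(2, Rational(1, 2))))
Function('T')(E, W) = Add(-2, W) (Function('T')(E, W) = Add(W, -2) = Add(-2, W))
Mul(w, Add(Mul(Add(Function('T')(Pow(3, 2), -5), Function('f')(2)), 6), Mul(-1, -131))) = Mul(25, Add(Mul(Add(Add(-2, -5), Mul(2, I, Pow(2, Rational(1, 2)))), 6), Mul(-1, -131))) = Mul(25, Add(Mul(Add(-7, Mul(2, I, Pow(2, Rational(1, 2)))), 6), 131)) = Mul(25, Add(Add(-42, Mul(12, I, Pow(2, Rational(1, 2)))), 131)) = Mul(25, Add(89, Mul(12, I, Pow(2, Rational(1, 2))))) = Add(2225, Mul(300, I, Pow(2, Rational(1, 2))))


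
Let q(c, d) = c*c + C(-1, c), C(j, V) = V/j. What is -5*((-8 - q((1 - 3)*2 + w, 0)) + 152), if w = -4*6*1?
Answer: 3340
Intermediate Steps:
w = -24 (w = -24*1 = -24)
q(c, d) = c² - c (q(c, d) = c*c + c/(-1) = c² + c*(-1) = c² - c)
-5*((-8 - q((1 - 3)*2 + w, 0)) + 152) = -5*((-8 - ((1 - 3)*2 - 24)*(-1 + ((1 - 3)*2 - 24))) + 152) = -5*((-8 - (-2*2 - 24)*(-1 + (-2*2 - 24))) + 152) = -5*((-8 - (-4 - 24)*(-1 + (-4 - 24))) + 152) = -5*((-8 - (-28)*(-1 - 28)) + 152) = -5*((-8 - (-28)*(-29)) + 152) = -5*((-8 - 1*812) + 152) = -5*((-8 - 812) + 152) = -5*(-820 + 152) = -5*(-668) = 3340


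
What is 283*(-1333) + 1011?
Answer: -376228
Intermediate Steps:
283*(-1333) + 1011 = -377239 + 1011 = -376228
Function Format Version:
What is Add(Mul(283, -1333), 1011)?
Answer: -376228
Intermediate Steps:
Add(Mul(283, -1333), 1011) = Add(-377239, 1011) = -376228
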